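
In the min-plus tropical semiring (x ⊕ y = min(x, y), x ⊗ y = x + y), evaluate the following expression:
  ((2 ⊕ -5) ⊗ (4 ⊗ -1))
((2 ⊕ -5) ⊗ (4 ⊗ -1)) = -2

Expand innermost to outermost. Recall ⊕ takes the minimum of its arguments and ⊗ takes their sum. Working out the expression ((2 ⊕ -5) ⊗ (4 ⊗ -1)) gives -2.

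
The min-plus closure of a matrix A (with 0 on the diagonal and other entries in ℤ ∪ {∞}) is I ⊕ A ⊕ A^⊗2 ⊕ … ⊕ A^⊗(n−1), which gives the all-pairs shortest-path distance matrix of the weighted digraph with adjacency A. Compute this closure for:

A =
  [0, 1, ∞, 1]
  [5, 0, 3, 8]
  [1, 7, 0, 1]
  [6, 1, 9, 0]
Closure =
  [0, 1, 4, 1]
  [4, 0, 3, 4]
  [1, 2, 0, 1]
  [5, 1, 4, 0]

This is the Floyd-Warshall all-pairs shortest-path computation. For each intermediate vertex k = 0, 1, …, 3, update dist[i][j] ← min(dist[i][j], dist[i][k] + dist[k][j]). The final matrix gives, for each (i, j), the minimum total weight of any directed path from i to j (possibly empty when i = j).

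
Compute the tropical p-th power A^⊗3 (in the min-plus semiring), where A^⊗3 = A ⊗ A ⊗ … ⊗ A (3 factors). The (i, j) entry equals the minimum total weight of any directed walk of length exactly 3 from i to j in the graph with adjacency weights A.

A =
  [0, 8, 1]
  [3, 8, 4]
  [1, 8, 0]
A^⊗3 =
  [0, 8, 1]
  [3, 11, 4]
  [1, 8, 0]

Each entry (A^⊗3)_ij equals the minimum over all length-3 walks i = v_0 → v_1 → … → v_3 = j of Σ_t A[v_t][v_{t+1}]. For example, for (i, j) = (0, 2) we minimise over 9 possible intermediate vertex sequences; the minimum is 1, attained along the walk 0 → 0 → 0 → 2.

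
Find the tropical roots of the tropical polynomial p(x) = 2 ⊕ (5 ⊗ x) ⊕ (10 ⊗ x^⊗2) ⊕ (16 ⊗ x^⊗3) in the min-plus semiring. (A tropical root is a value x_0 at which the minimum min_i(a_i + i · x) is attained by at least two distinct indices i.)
Roots: {-6, -5, -3}

Each tropical root is a break point of the lower envelope of the lines y = a_i + i · x (there are 4 lines, with slopes 0, 1, ..., 3). Only the lines that attain the minimum somewhere contribute to roots; other lines are dominated. Here the surviving (envelope) indices are i = 3, i = 2, i = 1, i = 0.
Intersections between consecutive envelope lines give the roots: for adjacent envelope indices i < j the intersection is x = (a_i − a_j) / (j − i). Reading off the sorted break points: {-6, -5, -3}.
Verification: at each break x_0, at least two indices attain the minimum of min_i(a_i + i · x_0).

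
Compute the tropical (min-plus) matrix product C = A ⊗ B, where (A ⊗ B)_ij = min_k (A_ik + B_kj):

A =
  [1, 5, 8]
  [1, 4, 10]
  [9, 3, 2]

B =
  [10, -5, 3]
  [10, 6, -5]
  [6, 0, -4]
A ⊗ B =
  [11, -4, 0]
  [11, -4, -1]
  [8, 2, -2]

Apply the min-plus product entry-by-entry:
  C[0][0] = min over k of (A[0][0] + B[0][0] = 1 + 10 = 11, A[0][1] + B[1][0] = 5 + 10 = 15, A[0][2] + B[2][0] = 8 + 6 = 14) = 11 (attained at k = 0)
  C[0][1] = min over k of (A[0][0] + B[0][1] = 1 + -5 = -4, A[0][1] + B[1][1] = 5 + 6 = 11, A[0][2] + B[2][1] = 8 + 0 = 8) = -4 (attained at k = 0)
  C[0][2] = min over k of (A[0][0] + B[0][2] = 1 + 3 = 4, A[0][1] + B[1][2] = 5 + -5 = 0, A[0][2] + B[2][2] = 8 + -4 = 4) = 0 (attained at k = 1)
  C[1][0] = min over k of (A[1][0] + B[0][0] = 1 + 10 = 11, A[1][1] + B[1][0] = 4 + 10 = 14, A[1][2] + B[2][0] = 10 + 6 = 16) = 11 (attained at k = 0)
  C[1][1] = min over k of (A[1][0] + B[0][1] = 1 + -5 = -4, A[1][1] + B[1][1] = 4 + 6 = 10, A[1][2] + B[2][1] = 10 + 0 = 10) = -4 (attained at k = 0)
  C[1][2] = min over k of (A[1][0] + B[0][2] = 1 + 3 = 4, A[1][1] + B[1][2] = 4 + -5 = -1, A[1][2] + B[2][2] = 10 + -4 = 6) = -1 (attained at k = 1)
  C[2][0] = min over k of (A[2][0] + B[0][0] = 9 + 10 = 19, A[2][1] + B[1][0] = 3 + 10 = 13, A[2][2] + B[2][0] = 2 + 6 = 8) = 8 (attained at k = 2)
  C[2][1] = min over k of (A[2][0] + B[0][1] = 9 + -5 = 4, A[2][1] + B[1][1] = 3 + 6 = 9, A[2][2] + B[2][1] = 2 + 0 = 2) = 2 (attained at k = 2)
  C[2][2] = min over k of (A[2][0] + B[0][2] = 9 + 3 = 12, A[2][1] + B[1][2] = 3 + -5 = -2, A[2][2] + B[2][2] = 2 + -4 = -2) = -2 (attained at k = 1)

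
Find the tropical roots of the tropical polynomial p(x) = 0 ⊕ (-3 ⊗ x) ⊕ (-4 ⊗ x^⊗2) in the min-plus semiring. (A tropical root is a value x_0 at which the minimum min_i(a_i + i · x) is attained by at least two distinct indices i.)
Roots: {1, 3}

Each tropical root is a break point of the lower envelope of the lines y = a_i + i · x (there are 3 lines, with slopes 0, 1, ..., 2). Only the lines that attain the minimum somewhere contribute to roots; other lines are dominated. Here the surviving (envelope) indices are i = 2, i = 1, i = 0.
Intersections between consecutive envelope lines give the roots: for adjacent envelope indices i < j the intersection is x = (a_i − a_j) / (j − i). Reading off the sorted break points: {1, 3}.
Verification: at each break x_0, at least two indices attain the minimum of min_i(a_i + i · x_0).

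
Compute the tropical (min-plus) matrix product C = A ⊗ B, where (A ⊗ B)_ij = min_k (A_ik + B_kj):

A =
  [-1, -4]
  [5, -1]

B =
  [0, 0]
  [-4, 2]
A ⊗ B =
  [-8, -2]
  [-5, 1]

Apply the min-plus product entry-by-entry:
  C[0][0] = min over k of (A[0][0] + B[0][0] = -1 + 0 = -1, A[0][1] + B[1][0] = -4 + -4 = -8) = -8 (attained at k = 1)
  C[0][1] = min over k of (A[0][0] + B[0][1] = -1 + 0 = -1, A[0][1] + B[1][1] = -4 + 2 = -2) = -2 (attained at k = 1)
  C[1][0] = min over k of (A[1][0] + B[0][0] = 5 + 0 = 5, A[1][1] + B[1][0] = -1 + -4 = -5) = -5 (attained at k = 1)
  C[1][1] = min over k of (A[1][0] + B[0][1] = 5 + 0 = 5, A[1][1] + B[1][1] = -1 + 2 = 1) = 1 (attained at k = 1)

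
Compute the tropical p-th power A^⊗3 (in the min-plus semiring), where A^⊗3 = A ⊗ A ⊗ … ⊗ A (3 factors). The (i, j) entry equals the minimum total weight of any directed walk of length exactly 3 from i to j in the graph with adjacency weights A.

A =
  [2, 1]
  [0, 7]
A^⊗3 =
  [3, 2]
  [1, 3]

Each entry (A^⊗3)_ij equals the minimum over all length-3 walks i = v_0 → v_1 → … → v_3 = j of Σ_t A[v_t][v_{t+1}]. For example, for (i, j) = (0, 1) we minimise over 4 possible intermediate vertex sequences; the minimum is 2, attained along the walk 0 → 1 → 0 → 1.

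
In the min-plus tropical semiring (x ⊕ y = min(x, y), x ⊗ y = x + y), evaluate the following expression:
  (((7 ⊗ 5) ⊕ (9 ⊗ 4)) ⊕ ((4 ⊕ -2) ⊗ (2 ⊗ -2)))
(((7 ⊗ 5) ⊕ (9 ⊗ 4)) ⊕ ((4 ⊕ -2) ⊗ (2 ⊗ -2))) = -2

Expand innermost to outermost. Recall ⊕ takes the minimum of its arguments and ⊗ takes their sum. Working out the expression (((7 ⊗ 5) ⊕ (9 ⊗ 4)) ⊕ ((4 ⊕ -2) ⊗ (2 ⊗ -2))) gives -2.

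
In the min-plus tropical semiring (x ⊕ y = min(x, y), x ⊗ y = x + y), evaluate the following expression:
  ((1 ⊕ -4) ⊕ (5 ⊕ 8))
((1 ⊕ -4) ⊕ (5 ⊕ 8)) = -4

Expand innermost to outermost. Recall ⊕ takes the minimum of its arguments and ⊗ takes their sum. Working out the expression ((1 ⊕ -4) ⊕ (5 ⊕ 8)) gives -4.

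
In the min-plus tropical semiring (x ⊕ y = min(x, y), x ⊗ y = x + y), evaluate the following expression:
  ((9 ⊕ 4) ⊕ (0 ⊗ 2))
((9 ⊕ 4) ⊕ (0 ⊗ 2)) = 2

Expand innermost to outermost. Recall ⊕ takes the minimum of its arguments and ⊗ takes their sum. Working out the expression ((9 ⊕ 4) ⊕ (0 ⊗ 2)) gives 2.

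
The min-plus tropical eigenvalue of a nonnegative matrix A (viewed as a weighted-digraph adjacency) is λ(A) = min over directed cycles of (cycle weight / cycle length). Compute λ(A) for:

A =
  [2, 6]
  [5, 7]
λ(A) = 2

Enumerate directed cycles and compute their means (weight / length). Sample:
  cycle 0 → 0: weight = 2, length = 1, mean = 2/1 ≈ 2.000
  cycle 1 → 1: weight = 7, length = 1, mean = 7/1 ≈ 7.000
  cycle 0 → 1 → 0: weight = 11, length = 2, mean = 11/2 ≈ 5.500
  cycle 1 → 0 → 1: weight = 11, length = 2, mean = 11/2 ≈ 5.500
Minimum mean = 2.000, attained e.g. along the cycle 0 → 0 with weight 2 and length 1. So λ(A) = 2/1 = 2.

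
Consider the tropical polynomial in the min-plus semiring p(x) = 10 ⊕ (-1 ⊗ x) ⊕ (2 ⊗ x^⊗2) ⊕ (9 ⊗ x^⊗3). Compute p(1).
p(1) = 0

A tropical monomial a ⊗ x^⊗i evaluates to a + i · x. Evaluating each term at x = 1:
  Term 0 contributes 10 + 0 · 1 = 10
  Term 1 contributes -1 + 1 · 1 = 0
  Term 2 contributes 2 + 2 · 1 = 4
  Term 3 contributes 9 + 3 · 1 = 12
p(1) = ⊕ of these = min[10, 0, 4, 12] = 0.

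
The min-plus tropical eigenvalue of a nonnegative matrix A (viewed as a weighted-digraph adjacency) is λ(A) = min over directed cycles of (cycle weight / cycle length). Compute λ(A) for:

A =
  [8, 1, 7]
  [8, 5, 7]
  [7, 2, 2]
λ(A) = 2

Enumerate directed cycles and compute their means (weight / length). Sample:
  cycle 0 → 0: weight = 8, length = 1, mean = 8/1 ≈ 8.000
  cycle 1 → 1: weight = 5, length = 1, mean = 5/1 ≈ 5.000
  cycle 2 → 2: weight = 2, length = 1, mean = 2/1 ≈ 2.000
  cycle 0 → 1 → 0: weight = 9, length = 2, mean = 9/2 ≈ 4.500
  cycle 0 → 2 → 0: weight = 14, length = 2, mean = 14/2 ≈ 7.000
  cycle 1 → 0 → 1: weight = 9, length = 2, mean = 9/2 ≈ 4.500
Minimum mean = 2.000, attained e.g. along the cycle 2 → 2 with weight 2 and length 1. So λ(A) = 2/1 = 2.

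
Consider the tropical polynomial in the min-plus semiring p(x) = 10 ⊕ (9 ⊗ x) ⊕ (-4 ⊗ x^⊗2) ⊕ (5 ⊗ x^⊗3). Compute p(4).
p(4) = 4

A tropical monomial a ⊗ x^⊗i evaluates to a + i · x. Evaluating each term at x = 4:
  Term 0 contributes 10 + 0 · 4 = 10
  Term 1 contributes 9 + 1 · 4 = 13
  Term 2 contributes -4 + 2 · 4 = 4
  Term 3 contributes 5 + 3 · 4 = 17
p(4) = ⊕ of these = min[10, 13, 4, 17] = 4.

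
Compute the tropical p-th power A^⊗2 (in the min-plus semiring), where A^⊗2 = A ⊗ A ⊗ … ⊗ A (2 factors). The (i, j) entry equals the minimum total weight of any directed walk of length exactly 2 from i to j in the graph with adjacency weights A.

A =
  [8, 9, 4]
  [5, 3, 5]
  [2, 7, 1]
A^⊗2 =
  [6, 11, 5]
  [7, 6, 6]
  [3, 8, 2]

Each entry (A^⊗2)_ij equals the minimum over all length-2 walks i = v_0 → v_1 → … → v_2 = j of Σ_t A[v_t][v_{t+1}]. For example, for (i, j) = (0, 2) we minimise over 3 possible intermediate vertex sequences; the minimum is 5, attained along the walk 0 → 2 → 2.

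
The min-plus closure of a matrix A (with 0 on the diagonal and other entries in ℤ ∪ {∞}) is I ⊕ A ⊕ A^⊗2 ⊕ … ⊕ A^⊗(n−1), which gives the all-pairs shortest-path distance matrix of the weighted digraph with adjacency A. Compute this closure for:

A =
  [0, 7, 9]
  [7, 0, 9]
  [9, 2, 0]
Closure =
  [0, 7, 9]
  [7, 0, 9]
  [9, 2, 0]

This is the Floyd-Warshall all-pairs shortest-path computation. For each intermediate vertex k = 0, 1, …, 2, update dist[i][j] ← min(dist[i][j], dist[i][k] + dist[k][j]). The final matrix gives, for each (i, j), the minimum total weight of any directed path from i to j (possibly empty when i = j).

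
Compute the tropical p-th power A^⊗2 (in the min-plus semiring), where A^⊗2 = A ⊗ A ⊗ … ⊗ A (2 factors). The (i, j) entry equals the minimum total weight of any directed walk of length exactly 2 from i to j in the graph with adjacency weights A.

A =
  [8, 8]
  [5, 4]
A^⊗2 =
  [13, 12]
  [9, 8]

Each entry (A^⊗2)_ij equals the minimum over all length-2 walks i = v_0 → v_1 → … → v_2 = j of Σ_t A[v_t][v_{t+1}]. For example, for (i, j) = (0, 1) we minimise over 2 possible intermediate vertex sequences; the minimum is 12, attained along the walk 0 → 1 → 1.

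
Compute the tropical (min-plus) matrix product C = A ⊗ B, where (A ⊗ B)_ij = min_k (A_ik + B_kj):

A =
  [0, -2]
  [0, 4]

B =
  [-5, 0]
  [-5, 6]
A ⊗ B =
  [-7, 0]
  [-5, 0]

Apply the min-plus product entry-by-entry:
  C[0][0] = min over k of (A[0][0] + B[0][0] = 0 + -5 = -5, A[0][1] + B[1][0] = -2 + -5 = -7) = -7 (attained at k = 1)
  C[0][1] = min over k of (A[0][0] + B[0][1] = 0 + 0 = 0, A[0][1] + B[1][1] = -2 + 6 = 4) = 0 (attained at k = 0)
  C[1][0] = min over k of (A[1][0] + B[0][0] = 0 + -5 = -5, A[1][1] + B[1][0] = 4 + -5 = -1) = -5 (attained at k = 0)
  C[1][1] = min over k of (A[1][0] + B[0][1] = 0 + 0 = 0, A[1][1] + B[1][1] = 4 + 6 = 10) = 0 (attained at k = 0)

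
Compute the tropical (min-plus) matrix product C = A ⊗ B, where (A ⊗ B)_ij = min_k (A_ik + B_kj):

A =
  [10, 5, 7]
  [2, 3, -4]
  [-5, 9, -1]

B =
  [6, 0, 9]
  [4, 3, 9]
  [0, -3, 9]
A ⊗ B =
  [7, 4, 14]
  [-4, -7, 5]
  [-1, -5, 4]

Apply the min-plus product entry-by-entry:
  C[0][0] = min over k of (A[0][0] + B[0][0] = 10 + 6 = 16, A[0][1] + B[1][0] = 5 + 4 = 9, A[0][2] + B[2][0] = 7 + 0 = 7) = 7 (attained at k = 2)
  C[0][1] = min over k of (A[0][0] + B[0][1] = 10 + 0 = 10, A[0][1] + B[1][1] = 5 + 3 = 8, A[0][2] + B[2][1] = 7 + -3 = 4) = 4 (attained at k = 2)
  C[0][2] = min over k of (A[0][0] + B[0][2] = 10 + 9 = 19, A[0][1] + B[1][2] = 5 + 9 = 14, A[0][2] + B[2][2] = 7 + 9 = 16) = 14 (attained at k = 1)
  C[1][0] = min over k of (A[1][0] + B[0][0] = 2 + 6 = 8, A[1][1] + B[1][0] = 3 + 4 = 7, A[1][2] + B[2][0] = -4 + 0 = -4) = -4 (attained at k = 2)
  C[1][1] = min over k of (A[1][0] + B[0][1] = 2 + 0 = 2, A[1][1] + B[1][1] = 3 + 3 = 6, A[1][2] + B[2][1] = -4 + -3 = -7) = -7 (attained at k = 2)
  C[1][2] = min over k of (A[1][0] + B[0][2] = 2 + 9 = 11, A[1][1] + B[1][2] = 3 + 9 = 12, A[1][2] + B[2][2] = -4 + 9 = 5) = 5 (attained at k = 2)
  C[2][0] = min over k of (A[2][0] + B[0][0] = -5 + 6 = 1, A[2][1] + B[1][0] = 9 + 4 = 13, A[2][2] + B[2][0] = -1 + 0 = -1) = -1 (attained at k = 2)
  C[2][1] = min over k of (A[2][0] + B[0][1] = -5 + 0 = -5, A[2][1] + B[1][1] = 9 + 3 = 12, A[2][2] + B[2][1] = -1 + -3 = -4) = -5 (attained at k = 0)
  C[2][2] = min over k of (A[2][0] + B[0][2] = -5 + 9 = 4, A[2][1] + B[1][2] = 9 + 9 = 18, A[2][2] + B[2][2] = -1 + 9 = 8) = 4 (attained at k = 0)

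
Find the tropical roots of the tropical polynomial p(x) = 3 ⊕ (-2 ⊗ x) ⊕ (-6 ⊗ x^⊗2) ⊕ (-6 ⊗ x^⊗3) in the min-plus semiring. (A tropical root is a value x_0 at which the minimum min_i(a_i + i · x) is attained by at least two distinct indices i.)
Roots: {0, 4, 5}

Each tropical root is a break point of the lower envelope of the lines y = a_i + i · x (there are 4 lines, with slopes 0, 1, ..., 3). Only the lines that attain the minimum somewhere contribute to roots; other lines are dominated. Here the surviving (envelope) indices are i = 3, i = 2, i = 1, i = 0.
Intersections between consecutive envelope lines give the roots: for adjacent envelope indices i < j the intersection is x = (a_i − a_j) / (j − i). Reading off the sorted break points: {0, 4, 5}.
Verification: at each break x_0, at least two indices attain the minimum of min_i(a_i + i · x_0).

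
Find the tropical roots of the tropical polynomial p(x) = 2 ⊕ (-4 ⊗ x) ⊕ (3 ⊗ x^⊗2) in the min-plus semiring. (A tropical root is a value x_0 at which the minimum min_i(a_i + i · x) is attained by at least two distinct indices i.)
Roots: {-7, 6}

Each tropical root is a break point of the lower envelope of the lines y = a_i + i · x (there are 3 lines, with slopes 0, 1, ..., 2). Only the lines that attain the minimum somewhere contribute to roots; other lines are dominated. Here the surviving (envelope) indices are i = 2, i = 1, i = 0.
Intersections between consecutive envelope lines give the roots: for adjacent envelope indices i < j the intersection is x = (a_i − a_j) / (j − i). Reading off the sorted break points: {-7, 6}.
Verification: at each break x_0, at least two indices attain the minimum of min_i(a_i + i · x_0).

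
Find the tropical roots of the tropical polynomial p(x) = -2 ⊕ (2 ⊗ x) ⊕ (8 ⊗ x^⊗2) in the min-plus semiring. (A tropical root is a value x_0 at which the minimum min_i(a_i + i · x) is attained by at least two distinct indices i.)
Roots: {-6, -4}

Each tropical root is a break point of the lower envelope of the lines y = a_i + i · x (there are 3 lines, with slopes 0, 1, ..., 2). Only the lines that attain the minimum somewhere contribute to roots; other lines are dominated. Here the surviving (envelope) indices are i = 2, i = 1, i = 0.
Intersections between consecutive envelope lines give the roots: for adjacent envelope indices i < j the intersection is x = (a_i − a_j) / (j − i). Reading off the sorted break points: {-6, -4}.
Verification: at each break x_0, at least two indices attain the minimum of min_i(a_i + i · x_0).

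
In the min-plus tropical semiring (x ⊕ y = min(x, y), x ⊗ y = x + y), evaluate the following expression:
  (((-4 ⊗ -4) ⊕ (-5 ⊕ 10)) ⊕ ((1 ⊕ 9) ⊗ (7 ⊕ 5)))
(((-4 ⊗ -4) ⊕ (-5 ⊕ 10)) ⊕ ((1 ⊕ 9) ⊗ (7 ⊕ 5))) = -8

Expand innermost to outermost. Recall ⊕ takes the minimum of its arguments and ⊗ takes their sum. Working out the expression (((-4 ⊗ -4) ⊕ (-5 ⊕ 10)) ⊕ ((1 ⊕ 9) ⊗ (7 ⊕ 5))) gives -8.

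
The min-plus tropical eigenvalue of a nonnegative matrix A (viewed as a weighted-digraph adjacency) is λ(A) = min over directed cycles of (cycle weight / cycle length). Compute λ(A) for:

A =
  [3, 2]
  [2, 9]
λ(A) = 2

Enumerate directed cycles and compute their means (weight / length). Sample:
  cycle 0 → 0: weight = 3, length = 1, mean = 3/1 ≈ 3.000
  cycle 1 → 1: weight = 9, length = 1, mean = 9/1 ≈ 9.000
  cycle 0 → 1 → 0: weight = 4, length = 2, mean = 4/2 ≈ 2.000
  cycle 1 → 0 → 1: weight = 4, length = 2, mean = 4/2 ≈ 2.000
Minimum mean = 2.000, attained e.g. along the cycle 0 → 1 → 0 with weight 4 and length 2. So λ(A) = 4/2 = 2.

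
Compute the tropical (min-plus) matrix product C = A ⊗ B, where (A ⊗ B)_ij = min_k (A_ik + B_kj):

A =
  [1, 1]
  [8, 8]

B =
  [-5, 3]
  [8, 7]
A ⊗ B =
  [-4, 4]
  [3, 11]

Apply the min-plus product entry-by-entry:
  C[0][0] = min over k of (A[0][0] + B[0][0] = 1 + -5 = -4, A[0][1] + B[1][0] = 1 + 8 = 9) = -4 (attained at k = 0)
  C[0][1] = min over k of (A[0][0] + B[0][1] = 1 + 3 = 4, A[0][1] + B[1][1] = 1 + 7 = 8) = 4 (attained at k = 0)
  C[1][0] = min over k of (A[1][0] + B[0][0] = 8 + -5 = 3, A[1][1] + B[1][0] = 8 + 8 = 16) = 3 (attained at k = 0)
  C[1][1] = min over k of (A[1][0] + B[0][1] = 8 + 3 = 11, A[1][1] + B[1][1] = 8 + 7 = 15) = 11 (attained at k = 0)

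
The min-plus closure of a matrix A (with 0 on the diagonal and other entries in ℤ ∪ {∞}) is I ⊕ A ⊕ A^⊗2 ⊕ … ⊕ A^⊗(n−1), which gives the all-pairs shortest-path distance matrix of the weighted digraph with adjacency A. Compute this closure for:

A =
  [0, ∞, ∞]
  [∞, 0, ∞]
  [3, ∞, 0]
Closure =
  [0, ∞, ∞]
  [∞, 0, ∞]
  [3, ∞, 0]

This is the Floyd-Warshall all-pairs shortest-path computation. For each intermediate vertex k = 0, 1, …, 2, update dist[i][j] ← min(dist[i][j], dist[i][k] + dist[k][j]). The final matrix gives, for each (i, j), the minimum total weight of any directed path from i to j (possibly empty when i = j).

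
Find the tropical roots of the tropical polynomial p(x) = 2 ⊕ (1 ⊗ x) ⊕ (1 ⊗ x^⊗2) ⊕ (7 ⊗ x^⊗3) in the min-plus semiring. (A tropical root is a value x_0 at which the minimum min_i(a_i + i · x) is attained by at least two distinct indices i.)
Roots: {-6, 0, 1}

Each tropical root is a break point of the lower envelope of the lines y = a_i + i · x (there are 4 lines, with slopes 0, 1, ..., 3). Only the lines that attain the minimum somewhere contribute to roots; other lines are dominated. Here the surviving (envelope) indices are i = 3, i = 2, i = 1, i = 0.
Intersections between consecutive envelope lines give the roots: for adjacent envelope indices i < j the intersection is x = (a_i − a_j) / (j − i). Reading off the sorted break points: {-6, 0, 1}.
Verification: at each break x_0, at least two indices attain the minimum of min_i(a_i + i · x_0).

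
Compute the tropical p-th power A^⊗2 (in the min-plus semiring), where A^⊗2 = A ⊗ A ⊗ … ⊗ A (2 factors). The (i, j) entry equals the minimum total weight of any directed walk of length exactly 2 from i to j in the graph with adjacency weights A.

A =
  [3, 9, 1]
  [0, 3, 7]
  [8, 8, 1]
A^⊗2 =
  [6, 9, 2]
  [3, 6, 1]
  [8, 9, 2]

Each entry (A^⊗2)_ij equals the minimum over all length-2 walks i = v_0 → v_1 → … → v_2 = j of Σ_t A[v_t][v_{t+1}]. For example, for (i, j) = (0, 2) we minimise over 3 possible intermediate vertex sequences; the minimum is 2, attained along the walk 0 → 2 → 2.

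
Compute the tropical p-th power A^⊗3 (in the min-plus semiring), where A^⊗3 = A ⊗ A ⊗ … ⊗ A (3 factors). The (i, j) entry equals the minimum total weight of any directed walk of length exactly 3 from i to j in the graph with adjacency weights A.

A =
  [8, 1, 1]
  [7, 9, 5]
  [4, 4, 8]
A^⊗3 =
  [10, 6, 6]
  [12, 10, 10]
  [9, 9, 10]

Each entry (A^⊗3)_ij equals the minimum over all length-3 walks i = v_0 → v_1 → … → v_3 = j of Σ_t A[v_t][v_{t+1}]. For example, for (i, j) = (0, 2) we minimise over 9 possible intermediate vertex sequences; the minimum is 6, attained along the walk 0 → 2 → 0 → 2.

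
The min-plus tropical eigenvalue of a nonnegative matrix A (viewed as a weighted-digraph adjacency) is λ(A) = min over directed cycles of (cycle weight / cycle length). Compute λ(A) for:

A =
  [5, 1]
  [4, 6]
λ(A) = 5/2

Enumerate directed cycles and compute their means (weight / length). Sample:
  cycle 0 → 0: weight = 5, length = 1, mean = 5/1 ≈ 5.000
  cycle 1 → 1: weight = 6, length = 1, mean = 6/1 ≈ 6.000
  cycle 0 → 1 → 0: weight = 5, length = 2, mean = 5/2 ≈ 2.500
  cycle 1 → 0 → 1: weight = 5, length = 2, mean = 5/2 ≈ 2.500
Minimum mean = 2.500, attained e.g. along the cycle 0 → 1 → 0 with weight 5 and length 2. So λ(A) = 5/2 = 5/2.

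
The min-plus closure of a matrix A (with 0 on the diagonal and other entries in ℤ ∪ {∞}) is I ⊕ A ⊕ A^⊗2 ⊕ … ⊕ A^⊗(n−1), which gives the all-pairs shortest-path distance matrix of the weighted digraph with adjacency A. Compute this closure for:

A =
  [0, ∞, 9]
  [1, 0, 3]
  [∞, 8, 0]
Closure =
  [0, 17, 9]
  [1, 0, 3]
  [9, 8, 0]

This is the Floyd-Warshall all-pairs shortest-path computation. For each intermediate vertex k = 0, 1, …, 2, update dist[i][j] ← min(dist[i][j], dist[i][k] + dist[k][j]). The final matrix gives, for each (i, j), the minimum total weight of any directed path from i to j (possibly empty when i = j).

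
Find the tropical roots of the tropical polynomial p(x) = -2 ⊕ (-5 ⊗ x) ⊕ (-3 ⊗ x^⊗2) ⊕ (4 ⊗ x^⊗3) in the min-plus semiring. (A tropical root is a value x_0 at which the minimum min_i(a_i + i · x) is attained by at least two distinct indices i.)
Roots: {-7, -2, 3}

Each tropical root is a break point of the lower envelope of the lines y = a_i + i · x (there are 4 lines, with slopes 0, 1, ..., 3). Only the lines that attain the minimum somewhere contribute to roots; other lines are dominated. Here the surviving (envelope) indices are i = 3, i = 2, i = 1, i = 0.
Intersections between consecutive envelope lines give the roots: for adjacent envelope indices i < j the intersection is x = (a_i − a_j) / (j − i). Reading off the sorted break points: {-7, -2, 3}.
Verification: at each break x_0, at least two indices attain the minimum of min_i(a_i + i · x_0).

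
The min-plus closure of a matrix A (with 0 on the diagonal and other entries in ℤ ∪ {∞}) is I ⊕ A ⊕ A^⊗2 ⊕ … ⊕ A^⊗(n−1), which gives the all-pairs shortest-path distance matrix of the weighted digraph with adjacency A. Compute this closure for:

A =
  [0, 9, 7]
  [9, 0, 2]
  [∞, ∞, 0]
Closure =
  [0, 9, 7]
  [9, 0, 2]
  [∞, ∞, 0]

This is the Floyd-Warshall all-pairs shortest-path computation. For each intermediate vertex k = 0, 1, …, 2, update dist[i][j] ← min(dist[i][j], dist[i][k] + dist[k][j]). The final matrix gives, for each (i, j), the minimum total weight of any directed path from i to j (possibly empty when i = j).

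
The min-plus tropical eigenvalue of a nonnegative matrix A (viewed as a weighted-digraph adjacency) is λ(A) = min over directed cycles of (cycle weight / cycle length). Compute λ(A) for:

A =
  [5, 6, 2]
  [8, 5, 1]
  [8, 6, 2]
λ(A) = 2

Enumerate directed cycles and compute their means (weight / length). Sample:
  cycle 0 → 0: weight = 5, length = 1, mean = 5/1 ≈ 5.000
  cycle 1 → 1: weight = 5, length = 1, mean = 5/1 ≈ 5.000
  cycle 2 → 2: weight = 2, length = 1, mean = 2/1 ≈ 2.000
  cycle 0 → 1 → 0: weight = 14, length = 2, mean = 14/2 ≈ 7.000
  cycle 0 → 2 → 0: weight = 10, length = 2, mean = 10/2 ≈ 5.000
  cycle 1 → 0 → 1: weight = 14, length = 2, mean = 14/2 ≈ 7.000
Minimum mean = 2.000, attained e.g. along the cycle 2 → 2 with weight 2 and length 1. So λ(A) = 2/1 = 2.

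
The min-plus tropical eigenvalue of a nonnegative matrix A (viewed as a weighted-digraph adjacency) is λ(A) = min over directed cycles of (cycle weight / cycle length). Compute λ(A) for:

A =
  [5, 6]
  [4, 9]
λ(A) = 5

Enumerate directed cycles and compute their means (weight / length). Sample:
  cycle 0 → 0: weight = 5, length = 1, mean = 5/1 ≈ 5.000
  cycle 1 → 1: weight = 9, length = 1, mean = 9/1 ≈ 9.000
  cycle 0 → 1 → 0: weight = 10, length = 2, mean = 10/2 ≈ 5.000
  cycle 1 → 0 → 1: weight = 10, length = 2, mean = 10/2 ≈ 5.000
Minimum mean = 5.000, attained e.g. along the cycle 0 → 0 with weight 5 and length 1. So λ(A) = 5/1 = 5.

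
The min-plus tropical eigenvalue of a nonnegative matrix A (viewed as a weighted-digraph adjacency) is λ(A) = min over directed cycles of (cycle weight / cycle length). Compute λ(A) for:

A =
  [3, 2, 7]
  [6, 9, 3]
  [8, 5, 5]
λ(A) = 3

Enumerate directed cycles and compute their means (weight / length). Sample:
  cycle 0 → 0: weight = 3, length = 1, mean = 3/1 ≈ 3.000
  cycle 1 → 1: weight = 9, length = 1, mean = 9/1 ≈ 9.000
  cycle 2 → 2: weight = 5, length = 1, mean = 5/1 ≈ 5.000
  cycle 0 → 1 → 0: weight = 8, length = 2, mean = 8/2 ≈ 4.000
  cycle 0 → 2 → 0: weight = 15, length = 2, mean = 15/2 ≈ 7.500
  cycle 1 → 0 → 1: weight = 8, length = 2, mean = 8/2 ≈ 4.000
Minimum mean = 3.000, attained e.g. along the cycle 0 → 0 with weight 3 and length 1. So λ(A) = 3/1 = 3.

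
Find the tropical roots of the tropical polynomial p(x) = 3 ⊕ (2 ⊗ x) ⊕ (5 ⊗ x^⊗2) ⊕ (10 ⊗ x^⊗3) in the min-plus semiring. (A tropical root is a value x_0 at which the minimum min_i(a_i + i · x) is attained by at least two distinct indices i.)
Roots: {-5, -3, 1}

Each tropical root is a break point of the lower envelope of the lines y = a_i + i · x (there are 4 lines, with slopes 0, 1, ..., 3). Only the lines that attain the minimum somewhere contribute to roots; other lines are dominated. Here the surviving (envelope) indices are i = 3, i = 2, i = 1, i = 0.
Intersections between consecutive envelope lines give the roots: for adjacent envelope indices i < j the intersection is x = (a_i − a_j) / (j − i). Reading off the sorted break points: {-5, -3, 1}.
Verification: at each break x_0, at least two indices attain the minimum of min_i(a_i + i · x_0).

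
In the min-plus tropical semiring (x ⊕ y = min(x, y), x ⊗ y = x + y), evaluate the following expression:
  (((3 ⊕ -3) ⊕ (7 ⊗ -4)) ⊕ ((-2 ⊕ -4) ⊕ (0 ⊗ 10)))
(((3 ⊕ -3) ⊕ (7 ⊗ -4)) ⊕ ((-2 ⊕ -4) ⊕ (0 ⊗ 10))) = -4

Expand innermost to outermost. Recall ⊕ takes the minimum of its arguments and ⊗ takes their sum. Working out the expression (((3 ⊕ -3) ⊕ (7 ⊗ -4)) ⊕ ((-2 ⊕ -4) ⊕ (0 ⊗ 10))) gives -4.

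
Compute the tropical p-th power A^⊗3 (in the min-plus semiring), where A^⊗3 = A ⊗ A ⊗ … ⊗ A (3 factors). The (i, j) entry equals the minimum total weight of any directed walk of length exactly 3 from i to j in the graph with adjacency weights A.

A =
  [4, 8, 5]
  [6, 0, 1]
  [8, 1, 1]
A^⊗3 =
  [12, 6, 7]
  [6, 0, 1]
  [7, 1, 2]

Each entry (A^⊗3)_ij equals the minimum over all length-3 walks i = v_0 → v_1 → … → v_3 = j of Σ_t A[v_t][v_{t+1}]. For example, for (i, j) = (0, 2) we minimise over 9 possible intermediate vertex sequences; the minimum is 7, attained along the walk 0 → 2 → 1 → 2.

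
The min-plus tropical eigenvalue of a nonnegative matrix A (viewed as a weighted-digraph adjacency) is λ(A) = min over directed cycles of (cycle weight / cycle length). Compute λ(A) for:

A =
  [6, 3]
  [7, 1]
λ(A) = 1

Enumerate directed cycles and compute their means (weight / length). Sample:
  cycle 0 → 0: weight = 6, length = 1, mean = 6/1 ≈ 6.000
  cycle 1 → 1: weight = 1, length = 1, mean = 1/1 ≈ 1.000
  cycle 0 → 1 → 0: weight = 10, length = 2, mean = 10/2 ≈ 5.000
  cycle 1 → 0 → 1: weight = 10, length = 2, mean = 10/2 ≈ 5.000
Minimum mean = 1.000, attained e.g. along the cycle 1 → 1 with weight 1 and length 1. So λ(A) = 1/1 = 1.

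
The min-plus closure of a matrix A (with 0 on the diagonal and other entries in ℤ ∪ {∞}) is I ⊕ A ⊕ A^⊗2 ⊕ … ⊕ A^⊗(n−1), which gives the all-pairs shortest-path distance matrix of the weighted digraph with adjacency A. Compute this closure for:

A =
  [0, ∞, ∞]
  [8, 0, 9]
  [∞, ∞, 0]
Closure =
  [0, ∞, ∞]
  [8, 0, 9]
  [∞, ∞, 0]

This is the Floyd-Warshall all-pairs shortest-path computation. For each intermediate vertex k = 0, 1, …, 2, update dist[i][j] ← min(dist[i][j], dist[i][k] + dist[k][j]). The final matrix gives, for each (i, j), the minimum total weight of any directed path from i to j (possibly empty when i = j).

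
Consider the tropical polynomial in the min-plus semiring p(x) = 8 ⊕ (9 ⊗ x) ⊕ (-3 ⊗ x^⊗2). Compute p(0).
p(0) = -3

A tropical monomial a ⊗ x^⊗i evaluates to a + i · x. Evaluating each term at x = 0:
  Term 0 contributes 8 + 0 · 0 = 8
  Term 1 contributes 9 + 1 · 0 = 9
  Term 2 contributes -3 + 2 · 0 = -3
p(0) = ⊕ of these = min[8, 9, -3] = -3.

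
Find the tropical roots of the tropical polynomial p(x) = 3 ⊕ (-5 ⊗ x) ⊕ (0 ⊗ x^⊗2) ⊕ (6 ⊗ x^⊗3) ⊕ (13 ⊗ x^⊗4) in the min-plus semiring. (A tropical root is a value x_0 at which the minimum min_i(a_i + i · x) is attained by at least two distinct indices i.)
Roots: {-7, -6, -5, 8}

Each tropical root is a break point of the lower envelope of the lines y = a_i + i · x (there are 5 lines, with slopes 0, 1, ..., 4). Only the lines that attain the minimum somewhere contribute to roots; other lines are dominated. Here the surviving (envelope) indices are i = 4, i = 3, i = 2, i = 1, i = 0.
Intersections between consecutive envelope lines give the roots: for adjacent envelope indices i < j the intersection is x = (a_i − a_j) / (j − i). Reading off the sorted break points: {-7, -6, -5, 8}.
Verification: at each break x_0, at least two indices attain the minimum of min_i(a_i + i · x_0).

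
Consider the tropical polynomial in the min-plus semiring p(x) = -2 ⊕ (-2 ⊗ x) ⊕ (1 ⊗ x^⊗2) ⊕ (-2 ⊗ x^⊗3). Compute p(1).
p(1) = -2

A tropical monomial a ⊗ x^⊗i evaluates to a + i · x. Evaluating each term at x = 1:
  Term 0 contributes -2 + 0 · 1 = -2
  Term 1 contributes -2 + 1 · 1 = -1
  Term 2 contributes 1 + 2 · 1 = 3
  Term 3 contributes -2 + 3 · 1 = 1
p(1) = ⊕ of these = min[-2, -1, 3, 1] = -2.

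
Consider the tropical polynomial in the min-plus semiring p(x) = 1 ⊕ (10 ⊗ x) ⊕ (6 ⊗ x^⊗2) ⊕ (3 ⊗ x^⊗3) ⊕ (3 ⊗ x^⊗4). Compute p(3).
p(3) = 1

A tropical monomial a ⊗ x^⊗i evaluates to a + i · x. Evaluating each term at x = 3:
  Term 0 contributes 1 + 0 · 3 = 1
  Term 1 contributes 10 + 1 · 3 = 13
  Term 2 contributes 6 + 2 · 3 = 12
  Term 3 contributes 3 + 3 · 3 = 12
  Term 4 contributes 3 + 4 · 3 = 15
p(3) = ⊕ of these = min[1, 13, 12, 12, 15] = 1.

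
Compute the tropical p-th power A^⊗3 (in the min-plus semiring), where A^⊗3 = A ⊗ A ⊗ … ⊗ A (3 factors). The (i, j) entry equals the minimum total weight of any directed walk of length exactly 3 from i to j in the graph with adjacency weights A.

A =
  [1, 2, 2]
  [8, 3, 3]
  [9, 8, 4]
A^⊗3 =
  [3, 4, 4]
  [10, 9, 9]
  [11, 12, 12]

Each entry (A^⊗3)_ij equals the minimum over all length-3 walks i = v_0 → v_1 → … → v_3 = j of Σ_t A[v_t][v_{t+1}]. For example, for (i, j) = (0, 2) we minimise over 9 possible intermediate vertex sequences; the minimum is 4, attained along the walk 0 → 0 → 0 → 2.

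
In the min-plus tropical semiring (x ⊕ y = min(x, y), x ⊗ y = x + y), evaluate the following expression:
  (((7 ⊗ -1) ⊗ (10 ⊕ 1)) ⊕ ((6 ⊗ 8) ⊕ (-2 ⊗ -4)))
(((7 ⊗ -1) ⊗ (10 ⊕ 1)) ⊕ ((6 ⊗ 8) ⊕ (-2 ⊗ -4))) = -6

Expand innermost to outermost. Recall ⊕ takes the minimum of its arguments and ⊗ takes their sum. Working out the expression (((7 ⊗ -1) ⊗ (10 ⊕ 1)) ⊕ ((6 ⊗ 8) ⊕ (-2 ⊗ -4))) gives -6.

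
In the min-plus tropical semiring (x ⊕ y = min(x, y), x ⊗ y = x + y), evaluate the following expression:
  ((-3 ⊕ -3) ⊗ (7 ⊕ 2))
((-3 ⊕ -3) ⊗ (7 ⊕ 2)) = -1

Expand innermost to outermost. Recall ⊕ takes the minimum of its arguments and ⊗ takes their sum. Working out the expression ((-3 ⊕ -3) ⊗ (7 ⊕ 2)) gives -1.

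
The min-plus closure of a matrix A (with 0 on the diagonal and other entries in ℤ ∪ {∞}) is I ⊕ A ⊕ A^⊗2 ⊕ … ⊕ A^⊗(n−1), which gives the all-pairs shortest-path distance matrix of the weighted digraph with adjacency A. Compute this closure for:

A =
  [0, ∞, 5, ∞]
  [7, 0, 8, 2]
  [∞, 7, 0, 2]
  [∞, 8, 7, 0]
Closure =
  [0, 12, 5, 7]
  [7, 0, 8, 2]
  [14, 7, 0, 2]
  [15, 8, 7, 0]

This is the Floyd-Warshall all-pairs shortest-path computation. For each intermediate vertex k = 0, 1, …, 3, update dist[i][j] ← min(dist[i][j], dist[i][k] + dist[k][j]). The final matrix gives, for each (i, j), the minimum total weight of any directed path from i to j (possibly empty when i = j).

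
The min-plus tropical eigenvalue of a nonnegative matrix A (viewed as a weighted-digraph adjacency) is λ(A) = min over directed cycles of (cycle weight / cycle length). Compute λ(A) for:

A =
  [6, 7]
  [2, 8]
λ(A) = 9/2

Enumerate directed cycles and compute their means (weight / length). Sample:
  cycle 0 → 0: weight = 6, length = 1, mean = 6/1 ≈ 6.000
  cycle 1 → 1: weight = 8, length = 1, mean = 8/1 ≈ 8.000
  cycle 0 → 1 → 0: weight = 9, length = 2, mean = 9/2 ≈ 4.500
  cycle 1 → 0 → 1: weight = 9, length = 2, mean = 9/2 ≈ 4.500
Minimum mean = 4.500, attained e.g. along the cycle 0 → 1 → 0 with weight 9 and length 2. So λ(A) = 9/2 = 9/2.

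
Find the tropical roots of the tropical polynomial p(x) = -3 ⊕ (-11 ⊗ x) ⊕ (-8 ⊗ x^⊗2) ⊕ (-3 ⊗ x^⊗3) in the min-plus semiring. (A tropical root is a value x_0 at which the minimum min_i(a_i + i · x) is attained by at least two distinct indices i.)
Roots: {-5, -3, 8}

Each tropical root is a break point of the lower envelope of the lines y = a_i + i · x (there are 4 lines, with slopes 0, 1, ..., 3). Only the lines that attain the minimum somewhere contribute to roots; other lines are dominated. Here the surviving (envelope) indices are i = 3, i = 2, i = 1, i = 0.
Intersections between consecutive envelope lines give the roots: for adjacent envelope indices i < j the intersection is x = (a_i − a_j) / (j − i). Reading off the sorted break points: {-5, -3, 8}.
Verification: at each break x_0, at least two indices attain the minimum of min_i(a_i + i · x_0).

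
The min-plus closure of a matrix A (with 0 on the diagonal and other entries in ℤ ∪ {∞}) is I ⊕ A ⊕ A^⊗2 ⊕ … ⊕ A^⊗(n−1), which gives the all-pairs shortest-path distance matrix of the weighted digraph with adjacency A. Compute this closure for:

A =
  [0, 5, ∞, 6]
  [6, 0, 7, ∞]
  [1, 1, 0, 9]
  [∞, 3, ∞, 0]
Closure =
  [0, 5, 12, 6]
  [6, 0, 7, 12]
  [1, 1, 0, 7]
  [9, 3, 10, 0]

This is the Floyd-Warshall all-pairs shortest-path computation. For each intermediate vertex k = 0, 1, …, 3, update dist[i][j] ← min(dist[i][j], dist[i][k] + dist[k][j]). The final matrix gives, for each (i, j), the minimum total weight of any directed path from i to j (possibly empty when i = j).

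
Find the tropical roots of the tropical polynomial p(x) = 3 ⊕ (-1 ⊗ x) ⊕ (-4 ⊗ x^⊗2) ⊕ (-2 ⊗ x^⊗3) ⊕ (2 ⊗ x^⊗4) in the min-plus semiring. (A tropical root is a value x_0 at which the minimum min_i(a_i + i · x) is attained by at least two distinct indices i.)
Roots: {-4, -2, 3, 4}

Each tropical root is a break point of the lower envelope of the lines y = a_i + i · x (there are 5 lines, with slopes 0, 1, ..., 4). Only the lines that attain the minimum somewhere contribute to roots; other lines are dominated. Here the surviving (envelope) indices are i = 4, i = 3, i = 2, i = 1, i = 0.
Intersections between consecutive envelope lines give the roots: for adjacent envelope indices i < j the intersection is x = (a_i − a_j) / (j − i). Reading off the sorted break points: {-4, -2, 3, 4}.
Verification: at each break x_0, at least two indices attain the minimum of min_i(a_i + i · x_0).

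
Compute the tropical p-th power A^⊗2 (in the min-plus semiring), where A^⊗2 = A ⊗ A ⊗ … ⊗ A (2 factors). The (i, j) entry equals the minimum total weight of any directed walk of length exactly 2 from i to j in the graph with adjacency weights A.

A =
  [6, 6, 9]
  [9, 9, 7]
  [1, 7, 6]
A^⊗2 =
  [10, 12, 13]
  [8, 14, 13]
  [7, 7, 10]

Each entry (A^⊗2)_ij equals the minimum over all length-2 walks i = v_0 → v_1 → … → v_2 = j of Σ_t A[v_t][v_{t+1}]. For example, for (i, j) = (0, 2) we minimise over 3 possible intermediate vertex sequences; the minimum is 13, attained along the walk 0 → 1 → 2.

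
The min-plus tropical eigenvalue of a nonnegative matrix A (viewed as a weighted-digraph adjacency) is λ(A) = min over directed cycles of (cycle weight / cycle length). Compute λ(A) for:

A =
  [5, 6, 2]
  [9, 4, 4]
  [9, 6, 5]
λ(A) = 4

Enumerate directed cycles and compute their means (weight / length). Sample:
  cycle 0 → 0: weight = 5, length = 1, mean = 5/1 ≈ 5.000
  cycle 1 → 1: weight = 4, length = 1, mean = 4/1 ≈ 4.000
  cycle 2 → 2: weight = 5, length = 1, mean = 5/1 ≈ 5.000
  cycle 0 → 1 → 0: weight = 15, length = 2, mean = 15/2 ≈ 7.500
  cycle 0 → 2 → 0: weight = 11, length = 2, mean = 11/2 ≈ 5.500
  cycle 1 → 0 → 1: weight = 15, length = 2, mean = 15/2 ≈ 7.500
Minimum mean = 4.000, attained e.g. along the cycle 1 → 1 with weight 4 and length 1. So λ(A) = 4/1 = 4.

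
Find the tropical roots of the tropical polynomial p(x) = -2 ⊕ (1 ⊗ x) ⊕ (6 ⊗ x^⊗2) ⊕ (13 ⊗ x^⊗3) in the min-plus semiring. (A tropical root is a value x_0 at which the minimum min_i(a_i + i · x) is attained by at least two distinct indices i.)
Roots: {-7, -5, -3}

Each tropical root is a break point of the lower envelope of the lines y = a_i + i · x (there are 4 lines, with slopes 0, 1, ..., 3). Only the lines that attain the minimum somewhere contribute to roots; other lines are dominated. Here the surviving (envelope) indices are i = 3, i = 2, i = 1, i = 0.
Intersections between consecutive envelope lines give the roots: for adjacent envelope indices i < j the intersection is x = (a_i − a_j) / (j − i). Reading off the sorted break points: {-7, -5, -3}.
Verification: at each break x_0, at least two indices attain the minimum of min_i(a_i + i · x_0).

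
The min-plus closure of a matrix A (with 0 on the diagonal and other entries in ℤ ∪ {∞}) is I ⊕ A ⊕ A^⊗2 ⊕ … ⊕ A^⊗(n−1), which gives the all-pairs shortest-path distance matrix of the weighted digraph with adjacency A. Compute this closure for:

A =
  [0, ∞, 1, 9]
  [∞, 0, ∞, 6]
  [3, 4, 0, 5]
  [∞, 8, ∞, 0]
Closure =
  [0, 5, 1, 6]
  [∞, 0, ∞, 6]
  [3, 4, 0, 5]
  [∞, 8, ∞, 0]

This is the Floyd-Warshall all-pairs shortest-path computation. For each intermediate vertex k = 0, 1, …, 3, update dist[i][j] ← min(dist[i][j], dist[i][k] + dist[k][j]). The final matrix gives, for each (i, j), the minimum total weight of any directed path from i to j (possibly empty when i = j).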